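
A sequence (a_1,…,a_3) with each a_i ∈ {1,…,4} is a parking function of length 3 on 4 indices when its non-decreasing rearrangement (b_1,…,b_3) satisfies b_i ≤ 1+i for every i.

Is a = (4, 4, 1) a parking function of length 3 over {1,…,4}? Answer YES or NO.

NO

Order a: b = (1, 4, 4).
  b_1=1 ≤ 2
  b_2=4 > 3
  fails at i=2 ⇒ NO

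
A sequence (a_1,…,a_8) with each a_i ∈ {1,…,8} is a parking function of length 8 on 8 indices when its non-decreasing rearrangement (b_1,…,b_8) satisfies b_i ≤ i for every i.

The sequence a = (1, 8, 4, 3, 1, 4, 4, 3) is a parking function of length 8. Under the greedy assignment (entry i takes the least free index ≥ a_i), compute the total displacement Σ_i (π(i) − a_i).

Σπ = 36 ({1..8} each once); Σa = 1+8+4+3+1+4+4+3 = 28; disp = 36−28 = 8.

8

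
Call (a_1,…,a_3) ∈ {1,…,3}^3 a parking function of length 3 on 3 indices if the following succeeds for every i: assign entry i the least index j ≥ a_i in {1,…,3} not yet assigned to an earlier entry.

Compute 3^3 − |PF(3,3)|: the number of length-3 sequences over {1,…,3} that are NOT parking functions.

11

|PF| = (3−3+1)·(3+1)^(3−1) = 1 · 16 = 16 (Konheim–Weiss)
Check (3,2,2) → sorted (2,2,3): b_1=2>1, not a PF.
Total 27; non-PF = 27−16 = 11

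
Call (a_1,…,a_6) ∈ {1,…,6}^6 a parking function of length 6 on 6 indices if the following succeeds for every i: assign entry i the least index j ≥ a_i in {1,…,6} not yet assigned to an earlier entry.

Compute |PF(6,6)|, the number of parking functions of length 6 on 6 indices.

#PF = (6−6+1)·(6+1)^(6−1) = 1·16807 = 16807
E.g. (2,3,5,3,6,1) → sorted (1,2,3,3,5,6): b_i ≤ i ∀i, a PF.

16807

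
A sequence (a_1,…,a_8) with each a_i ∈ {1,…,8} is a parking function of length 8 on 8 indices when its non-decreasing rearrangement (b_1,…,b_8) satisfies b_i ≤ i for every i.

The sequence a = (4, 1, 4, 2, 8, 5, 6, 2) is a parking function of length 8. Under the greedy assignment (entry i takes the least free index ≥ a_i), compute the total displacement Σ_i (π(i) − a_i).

4

Σπ = 36 ({1..8} each once); Σa = 4+1+4+2+8+5+6+2 = 32; disp = 36−32 = 4.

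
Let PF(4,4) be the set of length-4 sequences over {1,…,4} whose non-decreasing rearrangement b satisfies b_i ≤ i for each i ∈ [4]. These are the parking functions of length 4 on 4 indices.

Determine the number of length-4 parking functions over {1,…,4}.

125

#PF = (4+1−4)·(4+1)^{4−1} = 1·125 = 125 (Pollak)
Check (3,2,3,1) → sorted (1,2,3,3): b_i ≤ i ∀i, a PF.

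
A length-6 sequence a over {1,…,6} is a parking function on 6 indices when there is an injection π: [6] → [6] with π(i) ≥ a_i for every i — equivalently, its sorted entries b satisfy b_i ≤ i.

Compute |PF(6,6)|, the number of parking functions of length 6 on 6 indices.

16807

|PF(6,6)| = (6+1−6)·(6+1)^{6−1} = 1 · 16807 = 16807
One tuple (2,2,6,2,1,1) → sorted (1,1,2,2,2,6): b_i ≤ i ∀i, a PF.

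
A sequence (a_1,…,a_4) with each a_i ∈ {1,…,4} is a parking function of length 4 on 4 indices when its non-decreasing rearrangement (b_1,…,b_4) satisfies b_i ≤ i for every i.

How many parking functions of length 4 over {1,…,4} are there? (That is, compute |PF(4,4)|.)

Count = (4−4+1)·(4+1)^(4−1) = 1 · 125 = 125
One tuple (4,2,1,3) → sorted (1,2,3,4): b_i ≤ i ∀i, a PF.

125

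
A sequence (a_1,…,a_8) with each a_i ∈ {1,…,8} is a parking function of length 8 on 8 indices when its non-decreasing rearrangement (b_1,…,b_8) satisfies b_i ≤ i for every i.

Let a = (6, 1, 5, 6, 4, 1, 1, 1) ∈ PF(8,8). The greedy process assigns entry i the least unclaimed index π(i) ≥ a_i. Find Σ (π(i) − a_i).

Σπ = 8·9/2 = 36 (π permutes [8]); Σa = 6+1+5+6+4+1+1+1 = 25; disp = 36−25 = 11.

11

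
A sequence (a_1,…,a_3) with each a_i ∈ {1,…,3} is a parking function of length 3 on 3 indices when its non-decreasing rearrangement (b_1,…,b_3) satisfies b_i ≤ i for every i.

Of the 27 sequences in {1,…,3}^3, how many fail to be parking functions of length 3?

11

Count = (3+1−3)·(3+1)^{3−1} = 1 · 16 = 16 (Pollak)
One tuple (2,2,3) → sorted (2,2,3): b_1=2>1, not a PF.
So 27 − 16 = 11 fail.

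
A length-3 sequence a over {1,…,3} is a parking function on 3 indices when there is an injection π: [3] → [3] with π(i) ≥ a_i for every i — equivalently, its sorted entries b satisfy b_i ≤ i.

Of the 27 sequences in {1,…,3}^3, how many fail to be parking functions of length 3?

|PF(3,3)| = (3−3+1)·(3+1)^(3−1) = 1·16 = 16 [KW]
One tuple (3,3,1) → sorted (1,3,3): b_2=3>2, not a PF.
3^3 − 16 = 27 − 16 = 11

11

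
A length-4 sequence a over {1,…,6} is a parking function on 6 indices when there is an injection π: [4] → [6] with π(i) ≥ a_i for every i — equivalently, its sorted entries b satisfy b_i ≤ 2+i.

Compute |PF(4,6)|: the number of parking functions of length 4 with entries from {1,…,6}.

1029

Count = 3·7^3 = 3 · 343 = 1029 (Pollak)
One tuple (4,3,4,1) → sorted (1,3,4,4): b_i ≤ 2+i ∀i, a PF.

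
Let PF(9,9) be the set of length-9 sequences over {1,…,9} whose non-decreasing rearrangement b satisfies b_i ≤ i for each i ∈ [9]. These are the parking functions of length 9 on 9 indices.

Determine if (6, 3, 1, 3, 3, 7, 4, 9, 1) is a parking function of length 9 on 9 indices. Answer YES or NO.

YES

Sorted: b = (1, 1, 3, 3, 3, 4, 6, 7, 9).
  b_1=1 ≤ 1
  b_2=1 ≤ 2
  b_3=3 ≤ 3
  b_4=3 ≤ 4
  b_5=3 ≤ 5
  b_6=4 ≤ 6
  b_7=6 ≤ 7
  b_8=7 ≤ 8
  b_9=9 ≤ 9
All bounds hold ⇒ YES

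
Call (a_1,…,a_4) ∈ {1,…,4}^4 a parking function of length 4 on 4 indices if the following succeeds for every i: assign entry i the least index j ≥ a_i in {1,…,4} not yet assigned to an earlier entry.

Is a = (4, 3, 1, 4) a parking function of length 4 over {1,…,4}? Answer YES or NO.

Sorted: b = (1, 3, 4, 4).
  b_1=1 ≤ 1
  b_2=3 > 2
  fails at i=2 ⇒ NO

NO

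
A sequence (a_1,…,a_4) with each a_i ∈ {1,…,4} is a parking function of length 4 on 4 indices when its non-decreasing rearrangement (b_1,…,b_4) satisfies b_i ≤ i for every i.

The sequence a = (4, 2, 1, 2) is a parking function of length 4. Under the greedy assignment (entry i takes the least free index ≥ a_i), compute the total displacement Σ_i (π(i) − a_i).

1

Σπ = 4·5/2 = 10 (π permutes [4]); Σa = 4+2+1+2 = 9; disp = 10−9 = 1.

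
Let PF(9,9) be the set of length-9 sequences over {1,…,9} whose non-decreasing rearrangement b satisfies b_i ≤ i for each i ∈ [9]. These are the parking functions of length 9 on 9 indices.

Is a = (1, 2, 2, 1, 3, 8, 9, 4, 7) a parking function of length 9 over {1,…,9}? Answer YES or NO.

Sorted: b = (1, 1, 2, 2, 3, 4, 7, 8, 9).
  b_1=1 ≤ 1
  b_2=1 ≤ 2
  b_3=2 ≤ 3
  b_4=2 ≤ 4
  b_5=3 ≤ 5
  b_6=4 ≤ 6
  b_7=7 ≤ 7
  b_8=8 ≤ 8
  b_9=9 ≤ 9
All bounds hold ⇒ YES

YES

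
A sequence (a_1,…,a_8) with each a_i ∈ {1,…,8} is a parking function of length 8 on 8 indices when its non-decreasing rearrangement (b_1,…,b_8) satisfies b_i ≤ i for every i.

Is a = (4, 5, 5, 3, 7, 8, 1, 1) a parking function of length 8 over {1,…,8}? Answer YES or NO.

Sorted: b = (1, 1, 3, 4, 5, 5, 7, 8).
  b_1=1 ≤ 1
  b_2=1 ≤ 2
  b_3=3 ≤ 3
  b_4=4 ≤ 4
  b_5=5 ≤ 5
  b_6=5 ≤ 6
  b_7=7 ≤ 7
  b_8=8 ≤ 8
All bounds hold ⇒ YES

YES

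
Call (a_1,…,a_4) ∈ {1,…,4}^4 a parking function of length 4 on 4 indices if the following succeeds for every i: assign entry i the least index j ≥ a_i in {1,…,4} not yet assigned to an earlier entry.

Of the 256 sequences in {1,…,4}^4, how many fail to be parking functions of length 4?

131

#PF = (4−4+1)·(4+1)^(4−1) = 1·125 = 125 [KW]
Example (4,1,4,4) → sorted (1,4,4,4): b_2=4>2, not a PF.
Total 256; non-PF = 256−125 = 131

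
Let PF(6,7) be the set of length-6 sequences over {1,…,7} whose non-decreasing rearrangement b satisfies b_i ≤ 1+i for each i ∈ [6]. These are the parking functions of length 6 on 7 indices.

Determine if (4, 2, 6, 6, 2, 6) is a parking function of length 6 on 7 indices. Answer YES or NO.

Rearranged: b = (2, 2, 4, 6, 6, 6).
  b_1=2 ≤ 2
  b_2=2 ≤ 3
  b_3=4 ≤ 4
  b_4=6 > 5
  fails at i=4 ⇒ NO

NO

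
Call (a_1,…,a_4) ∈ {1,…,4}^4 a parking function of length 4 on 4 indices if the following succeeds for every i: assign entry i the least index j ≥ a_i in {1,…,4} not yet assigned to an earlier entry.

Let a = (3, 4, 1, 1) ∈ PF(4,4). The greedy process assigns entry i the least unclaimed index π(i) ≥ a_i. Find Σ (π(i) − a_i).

1

Σπ = 4·5/2 = 10 (π permutes [4]); Σa = 3+4+1+1 = 9; disp = 10−9 = 1.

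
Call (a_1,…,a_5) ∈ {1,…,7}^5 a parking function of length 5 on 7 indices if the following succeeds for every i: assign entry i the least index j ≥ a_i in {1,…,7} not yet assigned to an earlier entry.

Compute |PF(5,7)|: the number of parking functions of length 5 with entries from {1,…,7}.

|PF| = (7−5+1)·(7+1)^(5−1) = 3·4096 = 12288 (Konheim–Weiss)
E.g. (6,5,2,6,4) → sorted (2,4,5,6,6): b_i ≤ 2+i ∀i, a PF.

12288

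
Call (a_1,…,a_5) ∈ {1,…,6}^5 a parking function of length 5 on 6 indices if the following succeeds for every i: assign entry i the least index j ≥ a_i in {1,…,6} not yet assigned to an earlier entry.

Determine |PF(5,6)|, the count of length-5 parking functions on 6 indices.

|PF| = (7−5)·7^(5−1) = 2·2401 = 4802 (Pollak)
One tuple (5,6,2,1,4) → sorted (1,2,4,5,6): b_i ≤ 1+i ∀i, a PF.

4802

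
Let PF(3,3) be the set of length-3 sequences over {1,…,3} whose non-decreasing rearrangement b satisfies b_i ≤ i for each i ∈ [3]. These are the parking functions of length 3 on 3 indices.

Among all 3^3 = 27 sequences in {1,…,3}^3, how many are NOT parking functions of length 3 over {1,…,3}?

|PF(3,3)| = 1·4^2 = 1 · 16 = 16 (Konheim–Weiss)
One tuple (3,3,3) → sorted (3,3,3): b_1=3>1, not a PF.
So 27 − 16 = 11 fail.

11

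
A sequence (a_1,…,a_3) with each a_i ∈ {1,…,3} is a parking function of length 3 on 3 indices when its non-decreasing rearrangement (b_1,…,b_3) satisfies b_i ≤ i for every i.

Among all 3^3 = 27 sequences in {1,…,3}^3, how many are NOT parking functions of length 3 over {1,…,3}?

Count = (3−3+1)·(3+1)^(3−1) = 1 · 16 = 16
Example (1,3,3) → sorted (1,3,3): b_2=3>2, not a PF.
So 27 − 16 = 11 fail.

11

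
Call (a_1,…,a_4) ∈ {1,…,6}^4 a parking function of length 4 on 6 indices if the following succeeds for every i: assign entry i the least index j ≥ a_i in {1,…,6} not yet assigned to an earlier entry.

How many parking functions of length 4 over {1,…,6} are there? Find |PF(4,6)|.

1029

#PF = (6−4+1)·(6+1)^(4−1) = 3×343 = 1029
One tuple (1,3,3,3) → sorted (1,3,3,3): b_i ≤ 2+i ∀i, a PF.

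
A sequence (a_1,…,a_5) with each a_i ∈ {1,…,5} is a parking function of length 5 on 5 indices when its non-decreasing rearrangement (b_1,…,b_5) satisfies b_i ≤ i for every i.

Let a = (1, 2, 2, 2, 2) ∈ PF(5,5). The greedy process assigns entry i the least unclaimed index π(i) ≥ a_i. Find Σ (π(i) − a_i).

Σπ = 15 ({1..5} each once); Σa = 1+2+2+2+2 = 9; disp = 15−9 = 6.

6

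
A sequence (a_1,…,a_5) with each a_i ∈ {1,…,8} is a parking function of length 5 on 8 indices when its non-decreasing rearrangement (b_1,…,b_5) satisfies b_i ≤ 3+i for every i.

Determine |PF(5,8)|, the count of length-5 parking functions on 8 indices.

26244

|PF| = (8−5+1)·(8+1)^(5−1) = 4 · 6561 = 26244 (Konheim–Weiss)
One tuple (1,5,3,6,4) → sorted (1,3,4,5,6): b_i ≤ 3+i ∀i, a PF.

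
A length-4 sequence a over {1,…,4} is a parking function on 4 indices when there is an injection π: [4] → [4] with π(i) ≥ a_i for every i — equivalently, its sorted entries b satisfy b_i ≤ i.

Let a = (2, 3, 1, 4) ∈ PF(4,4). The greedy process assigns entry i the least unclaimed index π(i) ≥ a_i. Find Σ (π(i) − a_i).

0

Σπ = 4·5/2 = 10 (π permutes [4]); Σa = 2+3+1+4 = 10; disp = 10−10 = 0.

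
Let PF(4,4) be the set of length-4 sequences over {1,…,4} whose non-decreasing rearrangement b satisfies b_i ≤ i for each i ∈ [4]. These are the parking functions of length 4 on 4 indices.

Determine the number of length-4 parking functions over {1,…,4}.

|PF| = (4+1−4)·(4+1)^{4−1} = 1×125 = 125 (Pollak)
Check (3,2,1,4) → sorted (1,2,3,4): b_i ≤ i ∀i, a PF.

125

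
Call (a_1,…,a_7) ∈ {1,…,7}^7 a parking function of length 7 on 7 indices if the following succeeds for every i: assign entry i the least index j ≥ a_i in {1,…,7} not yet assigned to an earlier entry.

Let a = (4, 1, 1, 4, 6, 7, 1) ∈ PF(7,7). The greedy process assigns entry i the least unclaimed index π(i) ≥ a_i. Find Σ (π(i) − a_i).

4

Σπ(i) = 1+…+7 = 28; Σa = 4+1+1+4+6+7+1 = 24; disp = 28−24 = 4.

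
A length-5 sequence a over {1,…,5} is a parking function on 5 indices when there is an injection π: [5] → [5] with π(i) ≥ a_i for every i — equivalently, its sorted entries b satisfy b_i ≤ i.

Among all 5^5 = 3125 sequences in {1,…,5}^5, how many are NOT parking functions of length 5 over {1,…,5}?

Count = (5+1−5)·(5+1)^{5−1} = 1 · 1296 = 1296 (Konheim–Weiss)
One tuple (4,4,4,4,3) → sorted (3,4,4,4,4): b_1=3>1, not a PF.
5^5 − 1296 = 3125 − 1296 = 1829

1829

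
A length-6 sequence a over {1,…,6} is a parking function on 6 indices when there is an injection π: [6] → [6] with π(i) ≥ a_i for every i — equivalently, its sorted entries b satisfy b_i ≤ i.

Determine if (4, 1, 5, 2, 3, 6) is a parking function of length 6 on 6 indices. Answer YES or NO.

Sorted: b = (1, 2, 3, 4, 5, 6).
  b_1=1 ≤ 1
  b_2=2 ≤ 2
  b_3=3 ≤ 3
  b_4=4 ≤ 4
  b_5=5 ≤ 5
  b_6=6 ≤ 6
All bounds hold ⇒ YES

YES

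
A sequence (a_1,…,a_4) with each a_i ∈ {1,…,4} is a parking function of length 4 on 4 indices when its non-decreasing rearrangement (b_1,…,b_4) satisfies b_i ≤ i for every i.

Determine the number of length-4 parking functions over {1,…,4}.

Count = (4+1−4)·(4+1)^{4−1} = 1×125 = 125 (Pollak)
One tuple (3,3,1,1) → sorted (1,1,3,3): b_i ≤ i ∀i, a PF.

125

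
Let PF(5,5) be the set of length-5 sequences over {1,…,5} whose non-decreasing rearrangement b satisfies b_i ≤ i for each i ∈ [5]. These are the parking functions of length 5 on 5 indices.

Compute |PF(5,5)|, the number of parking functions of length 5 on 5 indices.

Count = (6−5)·6^(5−1) = 1×1296 = 1296 [KW]
Example (1,2,3,1,4) → sorted (1,1,2,3,4): b_i ≤ i ∀i, a PF.

1296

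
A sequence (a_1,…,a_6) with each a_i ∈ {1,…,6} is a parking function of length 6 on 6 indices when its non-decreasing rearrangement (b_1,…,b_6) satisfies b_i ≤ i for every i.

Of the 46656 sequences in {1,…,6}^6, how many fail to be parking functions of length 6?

#PF = (6−6+1)·(6+1)^(6−1) = 1 · 16807 = 16807
One tuple (5,4,4,4,5,4) → sorted (4,4,4,4,5,5): b_1=4>1, not a PF.
So 46656 − 16807 = 29849 fail.

29849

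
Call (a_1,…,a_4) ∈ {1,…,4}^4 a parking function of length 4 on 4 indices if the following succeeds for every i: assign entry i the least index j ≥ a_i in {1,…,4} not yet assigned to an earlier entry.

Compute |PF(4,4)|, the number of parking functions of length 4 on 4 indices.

125

#PF = (4+1−4)·(4+1)^{4−1} = 1 · 125 = 125 (Pollak)
Example (2,1,2,1) → sorted (1,1,2,2): b_i ≤ i ∀i, a PF.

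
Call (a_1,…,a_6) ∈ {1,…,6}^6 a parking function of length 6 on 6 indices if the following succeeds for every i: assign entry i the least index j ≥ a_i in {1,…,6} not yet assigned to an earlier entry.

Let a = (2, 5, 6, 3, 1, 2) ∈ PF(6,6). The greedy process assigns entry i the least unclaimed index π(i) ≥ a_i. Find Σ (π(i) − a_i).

2

Σπ = 21 ({1..6} each once); Σa = 2+5+6+3+1+2 = 19; disp = 21−19 = 2.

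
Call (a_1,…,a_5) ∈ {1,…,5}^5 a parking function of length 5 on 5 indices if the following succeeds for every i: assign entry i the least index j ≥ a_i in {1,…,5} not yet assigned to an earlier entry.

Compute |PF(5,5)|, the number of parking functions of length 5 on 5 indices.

1296

|PF| = (6−5)·6^(5−1) = 1×1296 = 1296 (Konheim–Weiss)
Example (1,4,1,1,3) → sorted (1,1,1,3,4): b_i ≤ i ∀i, a PF.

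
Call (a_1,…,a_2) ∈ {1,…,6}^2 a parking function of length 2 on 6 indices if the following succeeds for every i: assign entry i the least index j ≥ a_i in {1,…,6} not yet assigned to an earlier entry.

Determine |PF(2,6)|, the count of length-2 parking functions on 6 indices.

35

|PF| = (7−2)·7^(2−1) = 5 · 7 = 35
E.g. (4,5) → sorted (4,5): b_i ≤ 4+i ∀i, a PF.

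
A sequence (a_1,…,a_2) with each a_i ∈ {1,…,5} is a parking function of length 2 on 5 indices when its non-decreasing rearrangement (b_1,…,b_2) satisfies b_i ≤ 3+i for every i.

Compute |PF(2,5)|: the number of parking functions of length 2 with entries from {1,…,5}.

|PF(2,5)| = (5−2+1)·(5+1)^(2−1) = 4·6 = 24
E.g. (1,4) → sorted (1,4): b_i ≤ 3+i ∀i, a PF.

24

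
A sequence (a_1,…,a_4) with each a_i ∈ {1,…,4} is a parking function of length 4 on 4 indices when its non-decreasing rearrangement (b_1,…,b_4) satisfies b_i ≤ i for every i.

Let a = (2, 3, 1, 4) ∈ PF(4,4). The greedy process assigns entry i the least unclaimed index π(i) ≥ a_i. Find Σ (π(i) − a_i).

Σπ = 10 ({1..4} each once); Σa = 2+3+1+4 = 10; disp = 10−10 = 0.

0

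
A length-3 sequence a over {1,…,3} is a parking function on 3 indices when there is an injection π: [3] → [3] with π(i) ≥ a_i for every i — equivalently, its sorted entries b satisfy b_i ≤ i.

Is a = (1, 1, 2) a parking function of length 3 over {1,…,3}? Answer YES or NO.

Rearranged: b = (1, 1, 2).
  b_1=1 ≤ 1
  b_2=1 ≤ 2
  b_3=2 ≤ 3
All bounds hold ⇒ YES

YES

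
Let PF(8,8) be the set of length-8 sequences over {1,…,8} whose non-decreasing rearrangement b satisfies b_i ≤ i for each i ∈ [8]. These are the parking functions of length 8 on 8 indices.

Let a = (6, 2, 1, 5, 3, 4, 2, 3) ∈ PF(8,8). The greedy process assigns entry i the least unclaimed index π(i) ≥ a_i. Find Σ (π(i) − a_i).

10

Σπ = 36 ({1..8} each once); Σa = 6+2+1+5+3+4+2+3 = 26; disp = 36−26 = 10.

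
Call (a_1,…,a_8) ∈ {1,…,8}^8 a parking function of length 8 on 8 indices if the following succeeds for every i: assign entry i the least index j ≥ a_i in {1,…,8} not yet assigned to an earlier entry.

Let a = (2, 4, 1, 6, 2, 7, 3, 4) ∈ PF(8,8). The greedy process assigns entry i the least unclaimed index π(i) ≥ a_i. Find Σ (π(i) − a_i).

Σπ = 36 ({1..8} each once); Σa = 2+4+1+6+2+7+3+4 = 29; disp = 36−29 = 7.

7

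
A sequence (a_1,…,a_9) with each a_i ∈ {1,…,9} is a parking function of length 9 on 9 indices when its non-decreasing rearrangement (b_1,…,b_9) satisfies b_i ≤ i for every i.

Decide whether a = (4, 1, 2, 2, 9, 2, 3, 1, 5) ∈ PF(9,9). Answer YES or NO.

YES

Rearranged: b = (1, 1, 2, 2, 2, 3, 4, 5, 9).
  b_1=1 ≤ 1
  b_2=1 ≤ 2
  b_3=2 ≤ 3
  b_4=2 ≤ 4
  b_5=2 ≤ 5
  b_6=3 ≤ 6
  b_7=4 ≤ 7
  b_8=5 ≤ 8
  b_9=9 ≤ 9
All bounds hold ⇒ YES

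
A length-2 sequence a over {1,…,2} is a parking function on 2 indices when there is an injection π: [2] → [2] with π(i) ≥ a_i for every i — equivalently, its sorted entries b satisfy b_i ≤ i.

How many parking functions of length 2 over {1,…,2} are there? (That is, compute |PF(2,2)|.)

3

|PF| = (2−2+1)·(2+1)^(2−1) = 1·3 = 3 [KW]
Check (1,1) → sorted (1,1): b_i ≤ i ∀i, a PF.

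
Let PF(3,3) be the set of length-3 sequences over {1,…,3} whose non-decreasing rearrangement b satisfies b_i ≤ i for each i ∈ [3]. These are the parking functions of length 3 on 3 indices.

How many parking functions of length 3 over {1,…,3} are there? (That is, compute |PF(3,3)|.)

16

#PF = (4−3)·4^(3−1) = 1×16 = 16 (Pollak)
Example (1,2,3) → sorted (1,2,3): b_i ≤ i ∀i, a PF.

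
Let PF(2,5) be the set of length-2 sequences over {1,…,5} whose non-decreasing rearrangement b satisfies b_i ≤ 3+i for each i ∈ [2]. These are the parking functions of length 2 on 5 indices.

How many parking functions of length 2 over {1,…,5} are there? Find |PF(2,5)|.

24

#PF = (6−2)·6^(2−1) = 4 · 6 = 24 (Pollak)
Check (1,4) → sorted (1,4): b_i ≤ 3+i ∀i, a PF.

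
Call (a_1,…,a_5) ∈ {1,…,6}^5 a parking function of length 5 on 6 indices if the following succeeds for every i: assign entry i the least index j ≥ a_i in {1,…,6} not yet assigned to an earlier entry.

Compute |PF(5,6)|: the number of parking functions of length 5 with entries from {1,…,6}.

#PF = (6−5+1)·(6+1)^(5−1) = 2×2401 = 4802 (Konheim–Weiss)
Example (2,2,2,3,5) → sorted (2,2,2,3,5): b_i ≤ 1+i ∀i, a PF.

4802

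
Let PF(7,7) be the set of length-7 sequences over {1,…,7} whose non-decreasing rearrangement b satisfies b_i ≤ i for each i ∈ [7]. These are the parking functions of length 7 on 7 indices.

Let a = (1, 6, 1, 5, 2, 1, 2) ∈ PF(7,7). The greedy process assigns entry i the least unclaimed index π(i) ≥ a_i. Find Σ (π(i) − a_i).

10

Σπ(i) = 1+…+7 = 28; Σa = 1+6+1+5+2+1+2 = 18; disp = 28−18 = 10.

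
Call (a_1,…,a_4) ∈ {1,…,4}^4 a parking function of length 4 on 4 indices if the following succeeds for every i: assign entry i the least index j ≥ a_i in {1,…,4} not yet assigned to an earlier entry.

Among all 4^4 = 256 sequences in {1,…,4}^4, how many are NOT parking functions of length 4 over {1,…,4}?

Count = (4+1−4)·(4+1)^{4−1} = 1×125 = 125 (Pollak)
E.g. (4,4,4,2) → sorted (2,4,4,4): b_1=2>1, not a PF.
4^4 − 125 = 256 − 125 = 131

131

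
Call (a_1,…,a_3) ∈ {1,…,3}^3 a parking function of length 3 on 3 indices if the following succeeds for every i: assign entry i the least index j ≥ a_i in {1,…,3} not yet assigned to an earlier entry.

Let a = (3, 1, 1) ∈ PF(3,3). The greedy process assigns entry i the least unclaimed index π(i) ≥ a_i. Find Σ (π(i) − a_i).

1

Σπ = 3·4/2 = 6 (π permutes [3]); Σa = 3+1+1 = 5; disp = 6−5 = 1.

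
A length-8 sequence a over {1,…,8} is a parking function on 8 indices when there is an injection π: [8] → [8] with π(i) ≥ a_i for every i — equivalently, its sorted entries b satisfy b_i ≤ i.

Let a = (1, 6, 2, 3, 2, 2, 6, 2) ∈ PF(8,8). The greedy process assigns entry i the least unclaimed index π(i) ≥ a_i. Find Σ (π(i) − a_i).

12

Σπ = 8·9/2 = 36 (π permutes [8]); Σa = 1+6+2+3+2+2+6+2 = 24; disp = 36−24 = 12.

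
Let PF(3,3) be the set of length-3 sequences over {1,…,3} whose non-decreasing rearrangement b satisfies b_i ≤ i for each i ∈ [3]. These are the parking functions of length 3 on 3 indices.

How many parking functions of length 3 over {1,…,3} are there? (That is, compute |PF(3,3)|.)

16

|PF| = (3−3+1)·(3+1)^(3−1) = 1×16 = 16 (Pollak)
Check (1,1,3) → sorted (1,1,3): b_i ≤ i ∀i, a PF.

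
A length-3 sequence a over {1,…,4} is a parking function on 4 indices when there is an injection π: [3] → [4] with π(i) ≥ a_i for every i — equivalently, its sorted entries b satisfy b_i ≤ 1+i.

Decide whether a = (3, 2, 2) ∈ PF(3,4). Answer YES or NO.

YES

Sorted: b = (2, 2, 3).
  b_1=2 ≤ 2
  b_2=2 ≤ 3
  b_3=3 ≤ 4
All bounds hold ⇒ YES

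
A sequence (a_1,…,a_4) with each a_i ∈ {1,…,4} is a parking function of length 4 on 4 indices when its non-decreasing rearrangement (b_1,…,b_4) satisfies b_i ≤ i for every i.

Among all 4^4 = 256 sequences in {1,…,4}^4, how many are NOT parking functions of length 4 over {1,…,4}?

#PF = (4+1−4)·(4+1)^{4−1} = 1×125 = 125 [KW]
One tuple (4,2,4,2) → sorted (2,2,4,4): b_1=2>1, not a PF.
4^4 − 125 = 256 − 125 = 131

131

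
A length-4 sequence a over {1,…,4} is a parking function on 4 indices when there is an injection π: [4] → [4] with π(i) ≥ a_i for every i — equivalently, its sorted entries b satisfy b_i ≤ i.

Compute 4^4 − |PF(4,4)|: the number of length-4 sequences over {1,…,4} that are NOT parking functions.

|PF(4,4)| = (4−4+1)·(4+1)^(4−1) = 1 · 125 = 125 (Konheim–Weiss)
Check (3,4,3,3) → sorted (3,3,3,4): b_1=3>1, not a PF.
Total 256; non-PF = 256−125 = 131

131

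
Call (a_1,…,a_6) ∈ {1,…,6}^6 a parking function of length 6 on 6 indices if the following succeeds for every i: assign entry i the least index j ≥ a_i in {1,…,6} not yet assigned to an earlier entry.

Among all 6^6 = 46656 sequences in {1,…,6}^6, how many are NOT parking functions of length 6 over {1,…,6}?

|PF(6,6)| = (6−6+1)·(6+1)^(6−1) = 1 · 16807 = 16807 (Konheim–Weiss)
One tuple (5,4,6,2,5,5) → sorted (2,4,5,5,5,6): b_1=2>1, not a PF.
6^6 − 16807 = 46656 − 16807 = 29849

29849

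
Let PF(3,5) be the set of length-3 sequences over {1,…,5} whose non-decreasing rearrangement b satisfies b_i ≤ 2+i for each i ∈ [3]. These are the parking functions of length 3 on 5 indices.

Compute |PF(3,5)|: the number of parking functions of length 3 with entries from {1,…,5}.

|PF(3,5)| = 3·6^2 = 3×36 = 108 [KW]
Example (4,3,3) → sorted (3,3,4): b_i ≤ 2+i ∀i, a PF.

108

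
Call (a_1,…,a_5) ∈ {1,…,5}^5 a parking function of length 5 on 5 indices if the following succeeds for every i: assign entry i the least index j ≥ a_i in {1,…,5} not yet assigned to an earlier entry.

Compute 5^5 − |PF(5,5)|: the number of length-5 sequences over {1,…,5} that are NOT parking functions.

1829

#PF = (6−5)·6^(5−1) = 1 · 1296 = 1296
One tuple (3,4,5,4,3) → sorted (3,3,4,4,5): b_1=3>1, not a PF.
So 3125 − 1296 = 1829 fail.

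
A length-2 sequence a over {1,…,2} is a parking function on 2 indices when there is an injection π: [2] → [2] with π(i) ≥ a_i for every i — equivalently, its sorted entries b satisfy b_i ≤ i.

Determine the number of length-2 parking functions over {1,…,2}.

|PF(2,2)| = 1·3^1 = 1×3 = 3
Example (2,1) → sorted (1,2): b_i ≤ i ∀i, a PF.

3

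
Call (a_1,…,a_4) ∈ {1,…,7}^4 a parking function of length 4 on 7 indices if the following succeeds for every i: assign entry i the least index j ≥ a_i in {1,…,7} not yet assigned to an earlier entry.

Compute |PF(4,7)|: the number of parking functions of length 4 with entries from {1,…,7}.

2048

|PF(4,7)| = (7+1−4)·(7+1)^{4−1} = 4×512 = 2048 [KW]
Check (5,7,1,5) → sorted (1,5,5,7): b_i ≤ 3+i ∀i, a PF.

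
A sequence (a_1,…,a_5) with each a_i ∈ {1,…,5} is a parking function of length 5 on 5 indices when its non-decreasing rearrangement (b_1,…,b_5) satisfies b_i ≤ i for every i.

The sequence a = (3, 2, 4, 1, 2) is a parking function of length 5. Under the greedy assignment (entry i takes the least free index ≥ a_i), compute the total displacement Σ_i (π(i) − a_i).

Σπ = 5·6/2 = 15 (π permutes [5]); Σa = 3+2+4+1+2 = 12; disp = 15−12 = 3.

3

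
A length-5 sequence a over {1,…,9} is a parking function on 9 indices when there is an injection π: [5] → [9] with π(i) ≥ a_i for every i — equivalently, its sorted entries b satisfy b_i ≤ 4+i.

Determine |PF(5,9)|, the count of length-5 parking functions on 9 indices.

50000

|PF| = (9+1−5)·(9+1)^{5−1} = 5×10000 = 50000 [KW]
Example (6,3,6,6,9) → sorted (3,6,6,6,9): b_i ≤ 4+i ∀i, a PF.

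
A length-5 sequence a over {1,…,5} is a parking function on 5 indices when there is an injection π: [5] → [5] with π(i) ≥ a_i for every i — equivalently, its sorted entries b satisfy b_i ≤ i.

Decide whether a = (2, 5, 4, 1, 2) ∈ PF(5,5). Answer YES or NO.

YES

Sorted: b = (1, 2, 2, 4, 5).
  b_1=1 ≤ 1
  b_2=2 ≤ 2
  b_3=2 ≤ 3
  b_4=4 ≤ 4
  b_5=5 ≤ 5
All bounds hold ⇒ YES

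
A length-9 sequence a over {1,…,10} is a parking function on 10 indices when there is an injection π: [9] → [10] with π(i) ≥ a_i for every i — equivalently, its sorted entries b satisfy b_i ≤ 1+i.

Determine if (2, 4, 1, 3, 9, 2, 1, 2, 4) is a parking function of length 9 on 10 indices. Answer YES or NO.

YES

Order a: b = (1, 1, 2, 2, 2, 3, 4, 4, 9).
  b_1=1 ≤ 2
  b_2=1 ≤ 3
  b_3=2 ≤ 4
  b_4=2 ≤ 5
  b_5=2 ≤ 6
  b_6=3 ≤ 7
  b_7=4 ≤ 8
  b_8=4 ≤ 9
  b_9=9 ≤ 10
All bounds hold ⇒ YES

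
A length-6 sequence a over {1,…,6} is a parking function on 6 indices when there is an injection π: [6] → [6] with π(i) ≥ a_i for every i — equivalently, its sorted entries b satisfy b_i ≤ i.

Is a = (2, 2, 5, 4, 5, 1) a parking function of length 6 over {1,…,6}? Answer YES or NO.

YES

Sorted: b = (1, 2, 2, 4, 5, 5).
  b_1=1 ≤ 1
  b_2=2 ≤ 2
  b_3=2 ≤ 3
  b_4=4 ≤ 4
  b_5=5 ≤ 5
  b_6=5 ≤ 6
All bounds hold ⇒ YES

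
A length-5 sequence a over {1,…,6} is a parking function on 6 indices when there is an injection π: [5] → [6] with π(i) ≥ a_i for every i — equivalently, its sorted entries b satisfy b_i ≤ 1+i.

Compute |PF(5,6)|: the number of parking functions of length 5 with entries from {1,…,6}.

4802

#PF = (7−5)·7^(5−1) = 2×2401 = 4802 (Konheim–Weiss)
Check (5,5,1,4,3) → sorted (1,3,4,5,5): b_i ≤ 1+i ∀i, a PF.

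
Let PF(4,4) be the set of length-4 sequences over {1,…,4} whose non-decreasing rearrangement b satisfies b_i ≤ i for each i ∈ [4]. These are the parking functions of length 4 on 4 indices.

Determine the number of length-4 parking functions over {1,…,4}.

Count = (5−4)·5^(4−1) = 1·125 = 125 (Pollak)
Example (4,1,1,1) → sorted (1,1,1,4): b_i ≤ i ∀i, a PF.

125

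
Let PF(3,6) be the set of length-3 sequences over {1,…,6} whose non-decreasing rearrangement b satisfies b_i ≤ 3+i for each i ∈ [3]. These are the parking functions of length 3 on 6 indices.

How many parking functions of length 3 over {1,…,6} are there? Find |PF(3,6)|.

Count = (6+1−3)·(6+1)^{3−1} = 4·49 = 196 (Konheim–Weiss)
Check (1,3,3) → sorted (1,3,3): b_i ≤ 3+i ∀i, a PF.

196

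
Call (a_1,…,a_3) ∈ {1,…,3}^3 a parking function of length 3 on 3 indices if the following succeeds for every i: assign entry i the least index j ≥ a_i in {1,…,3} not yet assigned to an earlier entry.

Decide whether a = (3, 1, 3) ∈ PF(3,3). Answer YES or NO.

NO

Order a: b = (1, 3, 3).
  b_1=1 ≤ 1
  b_2=3 > 2
  fails at i=2 ⇒ NO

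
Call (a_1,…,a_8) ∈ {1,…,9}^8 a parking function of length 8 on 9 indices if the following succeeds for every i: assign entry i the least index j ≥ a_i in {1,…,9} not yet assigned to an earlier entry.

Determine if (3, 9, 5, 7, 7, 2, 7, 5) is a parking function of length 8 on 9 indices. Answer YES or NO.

Rearranged: b = (2, 3, 5, 5, 7, 7, 7, 9).
  b_1=2 ≤ 2
  b_2=3 ≤ 3
  b_3=5 > 4
  fails at i=3 ⇒ NO

NO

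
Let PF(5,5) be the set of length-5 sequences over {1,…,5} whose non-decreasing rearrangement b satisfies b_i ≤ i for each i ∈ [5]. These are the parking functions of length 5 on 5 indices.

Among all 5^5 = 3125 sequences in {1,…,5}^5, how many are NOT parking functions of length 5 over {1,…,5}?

Count = (5+1−5)·(5+1)^{5−1} = 1·1296 = 1296 (Pollak)
One tuple (3,5,5,5,5) → sorted (3,5,5,5,5): b_1=3>1, not a PF.
5^5 − 1296 = 3125 − 1296 = 1829

1829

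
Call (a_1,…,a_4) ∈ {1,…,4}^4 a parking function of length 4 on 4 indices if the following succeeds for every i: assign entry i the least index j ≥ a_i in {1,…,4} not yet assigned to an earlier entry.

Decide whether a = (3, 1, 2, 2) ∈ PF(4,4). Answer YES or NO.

Order a: b = (1, 2, 2, 3).
  b_1=1 ≤ 1
  b_2=2 ≤ 2
  b_3=2 ≤ 3
  b_4=3 ≤ 4
All bounds hold ⇒ YES

YES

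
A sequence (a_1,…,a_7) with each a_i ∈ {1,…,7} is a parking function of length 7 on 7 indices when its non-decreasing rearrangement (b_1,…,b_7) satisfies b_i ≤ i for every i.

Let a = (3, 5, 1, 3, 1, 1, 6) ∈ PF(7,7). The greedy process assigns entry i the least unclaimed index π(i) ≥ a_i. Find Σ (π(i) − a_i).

8

Σπ(i) = 1+…+7 = 28; Σa = 3+5+1+3+1+1+6 = 20; disp = 28−20 = 8.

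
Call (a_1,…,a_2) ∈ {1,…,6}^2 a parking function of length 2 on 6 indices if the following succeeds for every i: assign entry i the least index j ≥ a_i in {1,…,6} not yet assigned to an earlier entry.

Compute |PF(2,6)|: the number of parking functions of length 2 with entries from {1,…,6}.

35

|PF(2,6)| = 5·7^1 = 5×7 = 35 (Konheim–Weiss)
Example (1,5) → sorted (1,5): b_i ≤ 4+i ∀i, a PF.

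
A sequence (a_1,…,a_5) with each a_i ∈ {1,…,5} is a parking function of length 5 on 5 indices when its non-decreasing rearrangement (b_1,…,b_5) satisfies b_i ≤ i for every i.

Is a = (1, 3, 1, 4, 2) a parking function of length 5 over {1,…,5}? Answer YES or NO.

YES

Rearranged: b = (1, 1, 2, 3, 4).
  b_1=1 ≤ 1
  b_2=1 ≤ 2
  b_3=2 ≤ 3
  b_4=3 ≤ 4
  b_5=4 ≤ 5
All bounds hold ⇒ YES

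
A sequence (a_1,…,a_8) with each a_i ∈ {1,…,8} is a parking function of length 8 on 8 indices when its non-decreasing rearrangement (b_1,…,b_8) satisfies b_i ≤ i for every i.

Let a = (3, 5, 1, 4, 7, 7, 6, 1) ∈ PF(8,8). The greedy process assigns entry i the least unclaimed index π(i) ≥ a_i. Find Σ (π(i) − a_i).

2

Σπ(i) = 1+…+8 = 36; Σa = 3+5+1+4+7+7+6+1 = 34; disp = 36−34 = 2.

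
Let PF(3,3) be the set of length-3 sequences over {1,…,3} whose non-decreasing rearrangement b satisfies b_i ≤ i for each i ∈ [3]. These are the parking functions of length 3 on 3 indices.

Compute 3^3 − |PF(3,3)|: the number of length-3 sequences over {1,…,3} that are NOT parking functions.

Count = (3−3+1)·(3+1)^(3−1) = 1 · 16 = 16 (Konheim–Weiss)
Check (1,3,3) → sorted (1,3,3): b_2=3>2, not a PF.
So 27 − 16 = 11 fail.

11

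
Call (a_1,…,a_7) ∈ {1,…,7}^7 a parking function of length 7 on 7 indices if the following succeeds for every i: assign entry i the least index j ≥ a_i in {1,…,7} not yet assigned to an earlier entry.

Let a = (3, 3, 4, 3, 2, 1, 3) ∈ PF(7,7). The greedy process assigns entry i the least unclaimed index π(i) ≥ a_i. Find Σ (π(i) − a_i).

Σπ(i) = 1+…+7 = 28; Σa = 3+3+4+3+2+1+3 = 19; disp = 28−19 = 9.

9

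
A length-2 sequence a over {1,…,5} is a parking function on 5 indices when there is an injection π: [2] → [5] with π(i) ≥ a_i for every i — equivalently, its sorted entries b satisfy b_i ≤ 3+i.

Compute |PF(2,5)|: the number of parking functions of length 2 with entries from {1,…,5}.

Count = (5−2+1)·(5+1)^(2−1) = 4·6 = 24
Example (4,3) → sorted (3,4): b_i ≤ 3+i ∀i, a PF.

24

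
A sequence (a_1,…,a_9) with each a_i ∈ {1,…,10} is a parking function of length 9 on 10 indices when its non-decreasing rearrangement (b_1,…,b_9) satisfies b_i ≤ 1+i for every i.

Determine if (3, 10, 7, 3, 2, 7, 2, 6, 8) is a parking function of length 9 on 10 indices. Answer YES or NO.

YES

Order a: b = (2, 2, 3, 3, 6, 7, 7, 8, 10).
  b_1=2 ≤ 2
  b_2=2 ≤ 3
  b_3=3 ≤ 4
  b_4=3 ≤ 5
  b_5=6 ≤ 6
  b_6=7 ≤ 7
  b_7=7 ≤ 8
  b_8=8 ≤ 9
  b_9=10 ≤ 10
All bounds hold ⇒ YES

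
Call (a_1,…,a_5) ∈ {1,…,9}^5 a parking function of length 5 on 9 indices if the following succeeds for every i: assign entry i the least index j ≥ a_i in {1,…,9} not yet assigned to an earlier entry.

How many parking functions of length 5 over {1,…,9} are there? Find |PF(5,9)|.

Count = (10−5)·10^(5−1) = 5·10000 = 50000 (Konheim–Weiss)
One tuple (1,2,2,7,8) → sorted (1,2,2,7,8): b_i ≤ 4+i ∀i, a PF.

50000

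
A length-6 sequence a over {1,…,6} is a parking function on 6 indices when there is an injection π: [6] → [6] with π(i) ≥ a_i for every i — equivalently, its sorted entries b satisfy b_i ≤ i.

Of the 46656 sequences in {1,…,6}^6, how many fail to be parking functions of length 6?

29849

|PF(6,6)| = (7−6)·7^(6−1) = 1 · 16807 = 16807 (Konheim–Weiss)
One tuple (4,6,3,4,2,4) → sorted (2,3,4,4,4,6): b_1=2>1, not a PF.
6^6 − 16807 = 46656 − 16807 = 29849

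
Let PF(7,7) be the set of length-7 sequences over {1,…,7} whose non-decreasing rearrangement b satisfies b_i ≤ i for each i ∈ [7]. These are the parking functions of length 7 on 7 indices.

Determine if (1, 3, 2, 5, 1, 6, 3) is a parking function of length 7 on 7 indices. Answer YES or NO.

YES

Sorted: b = (1, 1, 2, 3, 3, 5, 6).
  b_1=1 ≤ 1
  b_2=1 ≤ 2
  b_3=2 ≤ 3
  b_4=3 ≤ 4
  b_5=3 ≤ 5
  b_6=5 ≤ 6
  b_7=6 ≤ 7
All bounds hold ⇒ YES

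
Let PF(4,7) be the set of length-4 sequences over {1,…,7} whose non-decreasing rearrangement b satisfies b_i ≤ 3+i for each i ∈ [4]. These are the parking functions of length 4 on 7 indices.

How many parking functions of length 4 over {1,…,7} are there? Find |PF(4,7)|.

#PF = (7−4+1)·(7+1)^(4−1) = 4 · 512 = 2048 (Pollak)
Example (2,6,4,7) → sorted (2,4,6,7): b_i ≤ 3+i ∀i, a PF.

2048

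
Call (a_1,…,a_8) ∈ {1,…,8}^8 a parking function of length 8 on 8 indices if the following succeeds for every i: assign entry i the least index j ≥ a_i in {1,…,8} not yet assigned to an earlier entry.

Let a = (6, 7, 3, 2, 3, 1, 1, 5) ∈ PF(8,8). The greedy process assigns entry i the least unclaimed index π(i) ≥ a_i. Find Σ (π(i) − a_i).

Σπ = 8·9/2 = 36 (π permutes [8]); Σa = 6+7+3+2+3+1+1+5 = 28; disp = 36−28 = 8.

8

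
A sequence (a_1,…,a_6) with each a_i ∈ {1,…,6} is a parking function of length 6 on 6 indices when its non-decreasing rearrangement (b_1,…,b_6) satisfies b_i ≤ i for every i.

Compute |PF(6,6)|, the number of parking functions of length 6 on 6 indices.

16807

#PF = (7−6)·7^(6−1) = 1 · 16807 = 16807 [KW]
E.g. (1,4,1,2,3,1) → sorted (1,1,1,2,3,4): b_i ≤ i ∀i, a PF.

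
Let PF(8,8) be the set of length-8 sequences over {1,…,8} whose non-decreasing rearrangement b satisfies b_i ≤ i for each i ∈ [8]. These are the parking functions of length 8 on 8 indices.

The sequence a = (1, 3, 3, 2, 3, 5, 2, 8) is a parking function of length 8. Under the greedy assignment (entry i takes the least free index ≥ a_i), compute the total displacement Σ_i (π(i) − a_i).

Σπ = 8·9/2 = 36 (π permutes [8]); Σa = 1+3+3+2+3+5+2+8 = 27; disp = 36−27 = 9.

9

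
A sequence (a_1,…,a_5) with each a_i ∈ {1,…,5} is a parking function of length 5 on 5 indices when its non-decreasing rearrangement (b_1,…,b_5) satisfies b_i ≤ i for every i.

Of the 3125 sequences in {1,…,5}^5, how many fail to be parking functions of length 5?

|PF| = (5−5+1)·(5+1)^(5−1) = 1 · 1296 = 1296 (Pollak)
Check (5,3,1,4,4) → sorted (1,3,4,4,5): b_2=3>2, not a PF.
5^5 − 1296 = 3125 − 1296 = 1829

1829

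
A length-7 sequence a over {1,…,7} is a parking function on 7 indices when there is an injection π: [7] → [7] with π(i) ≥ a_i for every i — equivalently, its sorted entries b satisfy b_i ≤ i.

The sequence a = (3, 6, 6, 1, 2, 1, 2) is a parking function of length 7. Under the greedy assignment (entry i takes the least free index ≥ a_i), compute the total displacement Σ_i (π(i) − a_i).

Σπ(i) = 1+…+7 = 28; Σa = 3+6+6+1+2+1+2 = 21; disp = 28−21 = 7.

7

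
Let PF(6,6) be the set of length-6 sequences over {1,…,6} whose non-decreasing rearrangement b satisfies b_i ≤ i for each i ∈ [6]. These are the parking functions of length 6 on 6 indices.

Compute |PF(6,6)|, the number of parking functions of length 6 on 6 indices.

|PF(6,6)| = (6+1−6)·(6+1)^{6−1} = 1×16807 = 16807
Check (5,5,1,2,2,4) → sorted (1,2,2,4,5,5): b_i ≤ i ∀i, a PF.

16807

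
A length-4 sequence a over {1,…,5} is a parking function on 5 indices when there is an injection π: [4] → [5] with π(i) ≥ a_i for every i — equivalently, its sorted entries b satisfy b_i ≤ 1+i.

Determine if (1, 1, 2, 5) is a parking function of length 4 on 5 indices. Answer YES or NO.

YES

Rearranged: b = (1, 1, 2, 5).
  b_1=1 ≤ 2
  b_2=1 ≤ 3
  b_3=2 ≤ 4
  b_4=5 ≤ 5
All bounds hold ⇒ YES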